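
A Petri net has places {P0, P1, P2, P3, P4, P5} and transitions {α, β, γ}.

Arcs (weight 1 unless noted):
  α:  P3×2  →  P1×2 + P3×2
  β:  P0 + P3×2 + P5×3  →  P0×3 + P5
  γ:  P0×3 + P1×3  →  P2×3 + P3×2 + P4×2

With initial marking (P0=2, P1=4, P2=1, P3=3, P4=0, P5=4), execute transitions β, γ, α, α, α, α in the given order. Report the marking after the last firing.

(P0=1, P1=9, P2=4, P3=3, P4=2, P5=2)

step 1: fire β:  (P0=2, P1=4, P2=1, P3=3, P4=0, P5=4) → (P0=4, P1=4, P2=1, P3=1, P4=0, P5=2)
step 2: fire γ:  (P0=4, P1=4, P2=1, P3=1, P4=0, P5=2) → (P0=1, P1=1, P2=4, P3=3, P4=2, P5=2)
step 3: fire α:  (P0=1, P1=1, P2=4, P3=3, P4=2, P5=2) → (P0=1, P1=3, P2=4, P3=3, P4=2, P5=2)
step 4: fire α:  (P0=1, P1=3, P2=4, P3=3, P4=2, P5=2) → (P0=1, P1=5, P2=4, P3=3, P4=2, P5=2)
step 5: fire α:  (P0=1, P1=5, P2=4, P3=3, P4=2, P5=2) → (P0=1, P1=7, P2=4, P3=3, P4=2, P5=2)
step 6: fire α:  (P0=1, P1=7, P2=4, P3=3, P4=2, P5=2) → (P0=1, P1=9, P2=4, P3=3, P4=2, P5=2)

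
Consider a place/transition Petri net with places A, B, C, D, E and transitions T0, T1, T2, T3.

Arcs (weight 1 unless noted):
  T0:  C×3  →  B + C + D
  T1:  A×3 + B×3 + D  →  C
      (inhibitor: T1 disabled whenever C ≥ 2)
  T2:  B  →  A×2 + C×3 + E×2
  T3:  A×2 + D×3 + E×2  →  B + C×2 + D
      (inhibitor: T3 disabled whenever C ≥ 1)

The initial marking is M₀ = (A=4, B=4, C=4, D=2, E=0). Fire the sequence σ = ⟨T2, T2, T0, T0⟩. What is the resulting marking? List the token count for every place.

(A=8, B=4, C=6, D=4, E=4)

step 1: fire T2:  (A=4, B=4, C=4, D=2, E=0) → (A=6, B=3, C=7, D=2, E=2)
step 2: fire T2:  (A=6, B=3, C=7, D=2, E=2) → (A=8, B=2, C=10, D=2, E=4)
step 3: fire T0:  (A=8, B=2, C=10, D=2, E=4) → (A=8, B=3, C=8, D=3, E=4)
step 4: fire T0:  (A=8, B=3, C=8, D=3, E=4) → (A=8, B=4, C=6, D=4, E=4)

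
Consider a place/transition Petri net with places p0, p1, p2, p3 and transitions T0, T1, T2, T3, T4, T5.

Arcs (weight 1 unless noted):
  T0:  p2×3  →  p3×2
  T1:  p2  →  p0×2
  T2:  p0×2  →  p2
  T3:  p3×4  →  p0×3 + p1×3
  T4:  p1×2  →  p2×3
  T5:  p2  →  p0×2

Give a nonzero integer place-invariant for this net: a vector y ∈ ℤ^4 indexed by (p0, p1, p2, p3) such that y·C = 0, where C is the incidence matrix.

y = (p0:1, p1:3, p2:2, p3:3)

Incidence matrix C (rows=places, cols=transitions):
       T0   T1   T2   T3   T4   T5
   p0   0    2   -2    3    0    2
   p1   0    0    0    3   -2    0
   p2  -3   -1    1    0    3   -1
   p3   2    0    0   -4    0    0

Candidate y = [1, 3, 2, 3]; check y·C column-wise:
  col T0: 1·0 + 3·0 + 2·-3 + 3·2 = 0
  col T1: 1·2 + 3·0 + 2·-1 + 3·0 = 0
  col T2: 1·-2 + 3·0 + 2·1 + 3·0 = 0
  col T3: 1·3 + 3·3 + 2·0 + 3·-4 = 0
  col T4: 1·0 + 3·-2 + 2·3 + 3·0 = 0
  col T5: 1·2 + 3·0 + 2·-1 + 3·0 = 0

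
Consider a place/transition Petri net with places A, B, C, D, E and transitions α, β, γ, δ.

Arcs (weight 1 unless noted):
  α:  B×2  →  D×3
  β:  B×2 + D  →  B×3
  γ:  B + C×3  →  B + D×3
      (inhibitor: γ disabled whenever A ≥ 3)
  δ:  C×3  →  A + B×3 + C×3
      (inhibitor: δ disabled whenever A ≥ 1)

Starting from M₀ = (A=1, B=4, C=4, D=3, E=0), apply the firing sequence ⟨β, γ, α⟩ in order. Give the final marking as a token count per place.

step 1: fire β:  (A=1, B=4, C=4, D=3, E=0) → (A=1, B=5, C=4, D=2, E=0)
step 2: fire γ:  (A=1, B=5, C=4, D=2, E=0) → (A=1, B=5, C=1, D=5, E=0)
step 3: fire α:  (A=1, B=5, C=1, D=5, E=0) → (A=1, B=3, C=1, D=8, E=0)

(A=1, B=3, C=1, D=8, E=0)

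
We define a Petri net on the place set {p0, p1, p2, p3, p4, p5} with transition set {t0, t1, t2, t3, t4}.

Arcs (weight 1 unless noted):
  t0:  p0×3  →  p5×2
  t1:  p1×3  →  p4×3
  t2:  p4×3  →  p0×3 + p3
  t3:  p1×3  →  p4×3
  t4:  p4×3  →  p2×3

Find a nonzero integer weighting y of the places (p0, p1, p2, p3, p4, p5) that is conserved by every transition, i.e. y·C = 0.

y = (p0:0, p1:1, p2:1, p3:3, p4:1, p5:0)

Incidence matrix C (rows=places, cols=transitions):
       t0   t1   t2   t3   t4
   p0  -3    0    3    0    0
   p1   0   -3    0   -3    0
   p2   0    0    0    0    3
   p3   0    0    1    0    0
   p4   0    3   -3    3   -3
   p5   2    0    0    0    0

Candidate y = [0, 1, 1, 3, 1, 0]; check y·C column-wise:
  col t0: 0·-3 + 1·0 + 1·0 + 3·0 + 1·0 + 0·2 = 0
  col t1: 1·-3 + 1·0 + 3·0 + 1·3 = 0
  col t2: 0·3 + 1·0 + 1·0 + 3·1 + 1·-3 = 0
  col t3: 1·-3 + 1·0 + 3·0 + 1·3 = 0
  col t4: 1·0 + 1·3 + 3·0 + 1·-3 = 0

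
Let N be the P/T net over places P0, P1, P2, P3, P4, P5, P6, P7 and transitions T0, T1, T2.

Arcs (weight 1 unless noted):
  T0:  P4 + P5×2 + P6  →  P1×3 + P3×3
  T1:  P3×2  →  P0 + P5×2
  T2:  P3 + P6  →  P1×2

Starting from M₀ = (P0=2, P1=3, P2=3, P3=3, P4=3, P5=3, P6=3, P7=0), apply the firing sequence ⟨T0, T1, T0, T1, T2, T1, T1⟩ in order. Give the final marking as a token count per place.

step 1: fire T0:  (P0=2, P1=3, P2=3, P3=3, P4=3, P5=3, P6=3, P7=0) → (P0=2, P1=6, P2=3, P3=6, P4=2, P5=1, P6=2, P7=0)
step 2: fire T1:  (P0=2, P1=6, P2=3, P3=6, P4=2, P5=1, P6=2, P7=0) → (P0=3, P1=6, P2=3, P3=4, P4=2, P5=3, P6=2, P7=0)
step 3: fire T0:  (P0=3, P1=6, P2=3, P3=4, P4=2, P5=3, P6=2, P7=0) → (P0=3, P1=9, P2=3, P3=7, P4=1, P5=1, P6=1, P7=0)
step 4: fire T1:  (P0=3, P1=9, P2=3, P3=7, P4=1, P5=1, P6=1, P7=0) → (P0=4, P1=9, P2=3, P3=5, P4=1, P5=3, P6=1, P7=0)
step 5: fire T2:  (P0=4, P1=9, P2=3, P3=5, P4=1, P5=3, P6=1, P7=0) → (P0=4, P1=11, P2=3, P3=4, P4=1, P5=3, P6=0, P7=0)
step 6: fire T1:  (P0=4, P1=11, P2=3, P3=4, P4=1, P5=3, P6=0, P7=0) → (P0=5, P1=11, P2=3, P3=2, P4=1, P5=5, P6=0, P7=0)
step 7: fire T1:  (P0=5, P1=11, P2=3, P3=2, P4=1, P5=5, P6=0, P7=0) → (P0=6, P1=11, P2=3, P3=0, P4=1, P5=7, P6=0, P7=0)

(P0=6, P1=11, P2=3, P3=0, P4=1, P5=7, P6=0, P7=0)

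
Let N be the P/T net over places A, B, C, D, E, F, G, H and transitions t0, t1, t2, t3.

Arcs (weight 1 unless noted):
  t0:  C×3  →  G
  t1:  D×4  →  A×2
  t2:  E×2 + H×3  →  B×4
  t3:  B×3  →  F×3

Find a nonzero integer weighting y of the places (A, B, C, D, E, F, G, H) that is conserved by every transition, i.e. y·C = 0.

Incidence matrix C (rows=places, cols=transitions):
       t0   t1   t2   t3
    A   0    2    0    0
    B   0    0    4   -3
    C  -3    0    0    0
    D   0   -4    0    0
    E   0    0   -2    0
    F   0    0    0    3
    G   1    0    0    0
    H   0    0   -3    0

Candidate y = [2, 0, 0, 1, 0, 0, 0, 0]; check y·C column-wise:
  col t0: 2·0 + 0·-3 + 1·0 + 0·1 = 0
  col t1: 2·2 + 1·-4 = 0
  col t2: 2·0 + 0·4 + 1·0 + 0·-2 + 0·-3 = 0
  col t3: 2·0 + 0·-3 + 1·0 + 0·3 = 0

y = (A:2, B:0, C:0, D:1, E:0, F:0, G:0, H:0)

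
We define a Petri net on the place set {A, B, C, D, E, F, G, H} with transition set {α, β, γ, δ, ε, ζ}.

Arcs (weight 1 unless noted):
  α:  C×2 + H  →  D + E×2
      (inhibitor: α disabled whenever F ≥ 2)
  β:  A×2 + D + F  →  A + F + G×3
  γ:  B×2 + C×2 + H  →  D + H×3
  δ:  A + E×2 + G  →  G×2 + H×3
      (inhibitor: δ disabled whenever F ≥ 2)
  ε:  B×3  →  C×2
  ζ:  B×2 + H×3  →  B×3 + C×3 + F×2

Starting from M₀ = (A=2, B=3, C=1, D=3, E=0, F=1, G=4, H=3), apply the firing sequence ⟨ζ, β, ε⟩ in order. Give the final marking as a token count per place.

step 1: fire ζ:  (A=2, B=3, C=1, D=3, E=0, F=1, G=4, H=3) → (A=2, B=4, C=4, D=3, E=0, F=3, G=4, H=0)
step 2: fire β:  (A=2, B=4, C=4, D=3, E=0, F=3, G=4, H=0) → (A=1, B=4, C=4, D=2, E=0, F=3, G=7, H=0)
step 3: fire ε:  (A=1, B=4, C=4, D=2, E=0, F=3, G=7, H=0) → (A=1, B=1, C=6, D=2, E=0, F=3, G=7, H=0)

(A=1, B=1, C=6, D=2, E=0, F=3, G=7, H=0)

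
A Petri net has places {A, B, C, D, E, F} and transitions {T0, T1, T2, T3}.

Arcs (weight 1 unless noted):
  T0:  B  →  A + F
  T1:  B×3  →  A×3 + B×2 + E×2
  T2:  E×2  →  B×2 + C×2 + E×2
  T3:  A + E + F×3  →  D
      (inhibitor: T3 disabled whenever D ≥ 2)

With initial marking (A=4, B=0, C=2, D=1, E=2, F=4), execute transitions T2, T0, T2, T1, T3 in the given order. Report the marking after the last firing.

step 1: fire T2:  (A=4, B=0, C=2, D=1, E=2, F=4) → (A=4, B=2, C=4, D=1, E=2, F=4)
step 2: fire T0:  (A=4, B=2, C=4, D=1, E=2, F=4) → (A=5, B=1, C=4, D=1, E=2, F=5)
step 3: fire T2:  (A=5, B=1, C=4, D=1, E=2, F=5) → (A=5, B=3, C=6, D=1, E=2, F=5)
step 4: fire T1:  (A=5, B=3, C=6, D=1, E=2, F=5) → (A=8, B=2, C=6, D=1, E=4, F=5)
step 5: fire T3:  (A=8, B=2, C=6, D=1, E=4, F=5) → (A=7, B=2, C=6, D=2, E=3, F=2)

(A=7, B=2, C=6, D=2, E=3, F=2)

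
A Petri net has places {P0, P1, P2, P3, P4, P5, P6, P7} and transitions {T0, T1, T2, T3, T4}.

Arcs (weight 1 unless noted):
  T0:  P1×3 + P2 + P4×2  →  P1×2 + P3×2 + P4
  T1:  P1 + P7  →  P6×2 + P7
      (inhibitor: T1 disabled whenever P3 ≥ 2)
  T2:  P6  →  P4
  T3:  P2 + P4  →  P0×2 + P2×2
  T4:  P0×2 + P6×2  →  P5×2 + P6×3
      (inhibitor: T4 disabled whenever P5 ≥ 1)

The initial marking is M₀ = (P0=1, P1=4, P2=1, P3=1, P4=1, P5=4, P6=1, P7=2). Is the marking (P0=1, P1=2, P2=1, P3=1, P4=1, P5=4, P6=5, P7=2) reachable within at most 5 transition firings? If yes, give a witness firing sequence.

YES — reachable via ⟨T1, T1⟩ (2 firings)

step 1: fire T1:  (P0=1, P1=4, P2=1, P3=1, P4=1, P5=4, P6=1, P7=2) → (P0=1, P1=3, P2=1, P3=1, P4=1, P5=4, P6=3, P7=2)
step 2: fire T1:  (P0=1, P1=3, P2=1, P3=1, P4=1, P5=4, P6=3, P7=2) → (P0=1, P1=2, P2=1, P3=1, P4=1, P5=4, P6=5, P7=2)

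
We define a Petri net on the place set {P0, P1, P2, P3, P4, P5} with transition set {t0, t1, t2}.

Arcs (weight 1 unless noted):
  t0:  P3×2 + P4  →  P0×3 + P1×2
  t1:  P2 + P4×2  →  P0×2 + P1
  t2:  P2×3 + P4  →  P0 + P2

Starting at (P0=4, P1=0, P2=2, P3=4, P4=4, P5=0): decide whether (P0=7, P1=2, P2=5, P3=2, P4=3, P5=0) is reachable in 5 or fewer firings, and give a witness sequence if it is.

depth 0: 1 marking
depth 1: 3 markings reached so far
depth 2: 6 markings reached so far
depth 3: 7 markings reached so far
depth 4: 7 markings reached so far
(frontier empty at depth 4; search complete)
target is not among the 7 markings reachable within 5 steps

NO — not reachable within 5 firings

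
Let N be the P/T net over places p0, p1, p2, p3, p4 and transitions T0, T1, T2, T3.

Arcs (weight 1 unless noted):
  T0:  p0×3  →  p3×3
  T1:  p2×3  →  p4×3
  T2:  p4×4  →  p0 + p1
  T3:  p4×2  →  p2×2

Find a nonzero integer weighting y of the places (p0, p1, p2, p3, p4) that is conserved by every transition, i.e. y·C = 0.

Incidence matrix C (rows=places, cols=transitions):
       T0   T1   T2   T3
   p0  -3    0    1    0
   p1   0    0    1    0
   p2   0   -3    0    2
   p3   3    0    0    0
   p4   0    3   -4   -2

Candidate y = [1, -1, 0, 1, 0]; check y·C column-wise:
  col T0: 1·-3 + -1·0 + 1·3 = 0
  col T1: 1·0 + -1·0 + 0·-3 + 1·0 + 0·3 = 0
  col T2: 1·1 + -1·1 + 1·0 + 0·-4 = 0
  col T3: 1·0 + -1·0 + 0·2 + 1·0 + 0·-2 = 0

y = (p0:1, p1:-1, p2:0, p3:1, p4:0)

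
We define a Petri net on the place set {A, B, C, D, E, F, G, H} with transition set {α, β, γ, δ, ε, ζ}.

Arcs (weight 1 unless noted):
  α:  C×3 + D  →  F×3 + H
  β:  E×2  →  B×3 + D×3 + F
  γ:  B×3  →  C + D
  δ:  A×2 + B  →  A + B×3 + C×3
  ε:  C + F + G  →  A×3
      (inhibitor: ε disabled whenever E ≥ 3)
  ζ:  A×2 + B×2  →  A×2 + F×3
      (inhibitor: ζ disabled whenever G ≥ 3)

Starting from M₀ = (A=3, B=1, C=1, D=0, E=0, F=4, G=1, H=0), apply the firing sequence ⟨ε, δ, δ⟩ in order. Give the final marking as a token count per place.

step 1: fire ε:  (A=3, B=1, C=1, D=0, E=0, F=4, G=1, H=0) → (A=6, B=1, C=0, D=0, E=0, F=3, G=0, H=0)
step 2: fire δ:  (A=6, B=1, C=0, D=0, E=0, F=3, G=0, H=0) → (A=5, B=3, C=3, D=0, E=0, F=3, G=0, H=0)
step 3: fire δ:  (A=5, B=3, C=3, D=0, E=0, F=3, G=0, H=0) → (A=4, B=5, C=6, D=0, E=0, F=3, G=0, H=0)

(A=4, B=5, C=6, D=0, E=0, F=3, G=0, H=0)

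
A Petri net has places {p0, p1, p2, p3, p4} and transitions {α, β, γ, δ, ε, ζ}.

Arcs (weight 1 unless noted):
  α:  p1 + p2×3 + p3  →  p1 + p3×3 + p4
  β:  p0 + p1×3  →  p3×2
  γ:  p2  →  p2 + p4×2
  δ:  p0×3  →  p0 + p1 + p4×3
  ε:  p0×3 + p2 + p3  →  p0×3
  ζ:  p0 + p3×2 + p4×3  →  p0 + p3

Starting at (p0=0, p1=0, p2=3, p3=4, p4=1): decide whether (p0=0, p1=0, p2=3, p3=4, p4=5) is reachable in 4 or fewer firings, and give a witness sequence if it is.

YES — reachable via ⟨γ, γ⟩ (2 firings)

step 1: fire γ:  (p0=0, p1=0, p2=3, p3=4, p4=1) → (p0=0, p1=0, p2=3, p3=4, p4=3)
step 2: fire γ:  (p0=0, p1=0, p2=3, p3=4, p4=3) → (p0=0, p1=0, p2=3, p3=4, p4=5)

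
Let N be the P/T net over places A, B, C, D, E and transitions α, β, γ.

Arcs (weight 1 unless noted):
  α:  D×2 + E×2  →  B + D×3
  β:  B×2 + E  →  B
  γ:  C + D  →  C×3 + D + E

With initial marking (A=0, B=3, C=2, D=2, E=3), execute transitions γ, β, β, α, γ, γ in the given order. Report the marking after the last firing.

(A=0, B=2, C=8, D=3, E=2)

step 1: fire γ:  (A=0, B=3, C=2, D=2, E=3) → (A=0, B=3, C=4, D=2, E=4)
step 2: fire β:  (A=0, B=3, C=4, D=2, E=4) → (A=0, B=2, C=4, D=2, E=3)
step 3: fire β:  (A=0, B=2, C=4, D=2, E=3) → (A=0, B=1, C=4, D=2, E=2)
step 4: fire α:  (A=0, B=1, C=4, D=2, E=2) → (A=0, B=2, C=4, D=3, E=0)
step 5: fire γ:  (A=0, B=2, C=4, D=3, E=0) → (A=0, B=2, C=6, D=3, E=1)
step 6: fire γ:  (A=0, B=2, C=6, D=3, E=1) → (A=0, B=2, C=8, D=3, E=2)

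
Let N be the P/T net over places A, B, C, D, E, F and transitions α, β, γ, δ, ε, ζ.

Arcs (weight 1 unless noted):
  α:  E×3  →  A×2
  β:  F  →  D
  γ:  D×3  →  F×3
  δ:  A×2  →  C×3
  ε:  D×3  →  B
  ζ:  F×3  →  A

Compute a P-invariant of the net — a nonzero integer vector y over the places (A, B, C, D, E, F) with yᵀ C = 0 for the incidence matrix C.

Incidence matrix C (rows=places, cols=transitions):
        α    β    γ    δ    ε    ζ
    A   2    0    0   -2    0    1
    B   0    0    0    0    1    0
    C   0    0    0    3    0    0
    D   0    1   -3    0   -3    0
    E  -3    0    0    0    0    0
    F   0   -1    3    0    0   -3

Candidate y = [3, 3, 2, 1, 2, 1]; check y·C column-wise:
  col α: 3·2 + 3·0 + 2·0 + 1·0 + 2·-3 + 1·0 = 0
  col β: 3·0 + 3·0 + 2·0 + 1·1 + 2·0 + 1·-1 = 0
  col γ: 3·0 + 3·0 + 2·0 + 1·-3 + 2·0 + 1·3 = 0
  col δ: 3·-2 + 3·0 + 2·3 + 1·0 + 2·0 + 1·0 = 0
  col ε: 3·0 + 3·1 + 2·0 + 1·-3 + 2·0 + 1·0 = 0
  col ζ: 3·1 + 3·0 + 2·0 + 1·0 + 2·0 + 1·-3 = 0

y = (A:3, B:3, C:2, D:1, E:2, F:1)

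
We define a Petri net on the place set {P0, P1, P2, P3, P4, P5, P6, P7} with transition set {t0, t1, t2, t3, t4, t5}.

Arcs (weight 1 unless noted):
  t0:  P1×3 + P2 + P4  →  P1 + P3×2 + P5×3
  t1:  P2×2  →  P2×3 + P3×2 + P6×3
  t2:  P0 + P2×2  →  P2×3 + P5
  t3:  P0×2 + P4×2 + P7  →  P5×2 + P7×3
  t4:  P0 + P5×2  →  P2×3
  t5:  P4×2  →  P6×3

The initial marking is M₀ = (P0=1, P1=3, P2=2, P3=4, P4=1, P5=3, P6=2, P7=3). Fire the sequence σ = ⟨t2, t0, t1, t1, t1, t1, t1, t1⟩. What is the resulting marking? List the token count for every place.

(P0=0, P1=1, P2=8, P3=18, P4=0, P5=7, P6=20, P7=3)

step 1: fire t2:  (P0=1, P1=3, P2=2, P3=4, P4=1, P5=3, P6=2, P7=3) → (P0=0, P1=3, P2=3, P3=4, P4=1, P5=4, P6=2, P7=3)
step 2: fire t0:  (P0=0, P1=3, P2=3, P3=4, P4=1, P5=4, P6=2, P7=3) → (P0=0, P1=1, P2=2, P3=6, P4=0, P5=7, P6=2, P7=3)
step 3: fire t1:  (P0=0, P1=1, P2=2, P3=6, P4=0, P5=7, P6=2, P7=3) → (P0=0, P1=1, P2=3, P3=8, P4=0, P5=7, P6=5, P7=3)
step 4: fire t1:  (P0=0, P1=1, P2=3, P3=8, P4=0, P5=7, P6=5, P7=3) → (P0=0, P1=1, P2=4, P3=10, P4=0, P5=7, P6=8, P7=3)
step 5: fire t1:  (P0=0, P1=1, P2=4, P3=10, P4=0, P5=7, P6=8, P7=3) → (P0=0, P1=1, P2=5, P3=12, P4=0, P5=7, P6=11, P7=3)
step 6: fire t1:  (P0=0, P1=1, P2=5, P3=12, P4=0, P5=7, P6=11, P7=3) → (P0=0, P1=1, P2=6, P3=14, P4=0, P5=7, P6=14, P7=3)
step 7: fire t1:  (P0=0, P1=1, P2=6, P3=14, P4=0, P5=7, P6=14, P7=3) → (P0=0, P1=1, P2=7, P3=16, P4=0, P5=7, P6=17, P7=3)
step 8: fire t1:  (P0=0, P1=1, P2=7, P3=16, P4=0, P5=7, P6=17, P7=3) → (P0=0, P1=1, P2=8, P3=18, P4=0, P5=7, P6=20, P7=3)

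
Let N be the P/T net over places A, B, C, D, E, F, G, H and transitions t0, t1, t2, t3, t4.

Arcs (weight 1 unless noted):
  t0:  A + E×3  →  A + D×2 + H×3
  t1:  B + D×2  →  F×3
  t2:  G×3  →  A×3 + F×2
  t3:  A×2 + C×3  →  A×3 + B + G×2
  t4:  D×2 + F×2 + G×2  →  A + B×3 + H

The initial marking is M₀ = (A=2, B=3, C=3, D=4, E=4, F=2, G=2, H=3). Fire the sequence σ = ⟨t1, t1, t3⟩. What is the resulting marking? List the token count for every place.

(A=3, B=2, C=0, D=0, E=4, F=8, G=4, H=3)

step 1: fire t1:  (A=2, B=3, C=3, D=4, E=4, F=2, G=2, H=3) → (A=2, B=2, C=3, D=2, E=4, F=5, G=2, H=3)
step 2: fire t1:  (A=2, B=2, C=3, D=2, E=4, F=5, G=2, H=3) → (A=2, B=1, C=3, D=0, E=4, F=8, G=2, H=3)
step 3: fire t3:  (A=2, B=1, C=3, D=0, E=4, F=8, G=2, H=3) → (A=3, B=2, C=0, D=0, E=4, F=8, G=4, H=3)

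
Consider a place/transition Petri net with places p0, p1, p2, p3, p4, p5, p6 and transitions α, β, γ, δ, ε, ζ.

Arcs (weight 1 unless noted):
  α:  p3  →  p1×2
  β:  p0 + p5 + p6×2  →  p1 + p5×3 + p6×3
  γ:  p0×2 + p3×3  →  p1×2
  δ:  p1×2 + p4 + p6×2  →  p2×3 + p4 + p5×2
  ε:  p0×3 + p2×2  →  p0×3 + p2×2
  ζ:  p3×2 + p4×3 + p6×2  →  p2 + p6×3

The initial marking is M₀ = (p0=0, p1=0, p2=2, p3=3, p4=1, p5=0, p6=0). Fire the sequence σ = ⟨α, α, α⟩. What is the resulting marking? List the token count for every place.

(p0=0, p1=6, p2=2, p3=0, p4=1, p5=0, p6=0)

step 1: fire α:  (p0=0, p1=0, p2=2, p3=3, p4=1, p5=0, p6=0) → (p0=0, p1=2, p2=2, p3=2, p4=1, p5=0, p6=0)
step 2: fire α:  (p0=0, p1=2, p2=2, p3=2, p4=1, p5=0, p6=0) → (p0=0, p1=4, p2=2, p3=1, p4=1, p5=0, p6=0)
step 3: fire α:  (p0=0, p1=4, p2=2, p3=1, p4=1, p5=0, p6=0) → (p0=0, p1=6, p2=2, p3=0, p4=1, p5=0, p6=0)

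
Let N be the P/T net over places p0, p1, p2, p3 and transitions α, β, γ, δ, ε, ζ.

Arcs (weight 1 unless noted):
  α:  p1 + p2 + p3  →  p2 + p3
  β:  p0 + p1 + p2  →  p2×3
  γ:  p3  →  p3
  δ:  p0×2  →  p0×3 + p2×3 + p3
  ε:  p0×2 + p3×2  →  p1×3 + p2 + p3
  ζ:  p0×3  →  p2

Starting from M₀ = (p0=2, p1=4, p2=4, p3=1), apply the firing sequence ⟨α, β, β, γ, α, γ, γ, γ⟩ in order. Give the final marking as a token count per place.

step 1: fire α:  (p0=2, p1=4, p2=4, p3=1) → (p0=2, p1=3, p2=4, p3=1)
step 2: fire β:  (p0=2, p1=3, p2=4, p3=1) → (p0=1, p1=2, p2=6, p3=1)
step 3: fire β:  (p0=1, p1=2, p2=6, p3=1) → (p0=0, p1=1, p2=8, p3=1)
step 4: fire γ:  (p0=0, p1=1, p2=8, p3=1) → (p0=0, p1=1, p2=8, p3=1)
step 5: fire α:  (p0=0, p1=1, p2=8, p3=1) → (p0=0, p1=0, p2=8, p3=1)
step 6: fire γ:  (p0=0, p1=0, p2=8, p3=1) → (p0=0, p1=0, p2=8, p3=1)
step 7: fire γ:  (p0=0, p1=0, p2=8, p3=1) → (p0=0, p1=0, p2=8, p3=1)
step 8: fire γ:  (p0=0, p1=0, p2=8, p3=1) → (p0=0, p1=0, p2=8, p3=1)

(p0=0, p1=0, p2=8, p3=1)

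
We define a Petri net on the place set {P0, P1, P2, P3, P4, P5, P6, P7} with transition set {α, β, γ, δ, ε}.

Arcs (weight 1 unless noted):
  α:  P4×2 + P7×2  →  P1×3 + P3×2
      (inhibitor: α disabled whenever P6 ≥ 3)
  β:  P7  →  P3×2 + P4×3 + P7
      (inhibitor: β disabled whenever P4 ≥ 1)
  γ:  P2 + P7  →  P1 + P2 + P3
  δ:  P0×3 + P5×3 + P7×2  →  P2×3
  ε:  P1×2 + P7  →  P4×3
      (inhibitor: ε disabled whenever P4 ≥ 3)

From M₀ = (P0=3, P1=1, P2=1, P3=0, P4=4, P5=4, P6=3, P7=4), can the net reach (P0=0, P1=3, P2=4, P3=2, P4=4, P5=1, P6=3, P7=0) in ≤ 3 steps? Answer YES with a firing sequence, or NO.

step 1: fire γ:  (P0=3, P1=1, P2=1, P3=0, P4=4, P5=4, P6=3, P7=4) → (P0=3, P1=2, P2=1, P3=1, P4=4, P5=4, P6=3, P7=3)
step 2: fire γ:  (P0=3, P1=2, P2=1, P3=1, P4=4, P5=4, P6=3, P7=3) → (P0=3, P1=3, P2=1, P3=2, P4=4, P5=4, P6=3, P7=2)
step 3: fire δ:  (P0=3, P1=3, P2=1, P3=2, P4=4, P5=4, P6=3, P7=2) → (P0=0, P1=3, P2=4, P3=2, P4=4, P5=1, P6=3, P7=0)

YES — reachable via ⟨γ, γ, δ⟩ (3 firings)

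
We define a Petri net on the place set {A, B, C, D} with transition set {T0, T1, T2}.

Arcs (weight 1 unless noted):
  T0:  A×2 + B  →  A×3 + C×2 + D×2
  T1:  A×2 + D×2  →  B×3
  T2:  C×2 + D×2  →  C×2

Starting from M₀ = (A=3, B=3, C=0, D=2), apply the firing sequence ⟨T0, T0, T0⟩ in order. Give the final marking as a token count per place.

(A=6, B=0, C=6, D=8)

step 1: fire T0:  (A=3, B=3, C=0, D=2) → (A=4, B=2, C=2, D=4)
step 2: fire T0:  (A=4, B=2, C=2, D=4) → (A=5, B=1, C=4, D=6)
step 3: fire T0:  (A=5, B=1, C=4, D=6) → (A=6, B=0, C=6, D=8)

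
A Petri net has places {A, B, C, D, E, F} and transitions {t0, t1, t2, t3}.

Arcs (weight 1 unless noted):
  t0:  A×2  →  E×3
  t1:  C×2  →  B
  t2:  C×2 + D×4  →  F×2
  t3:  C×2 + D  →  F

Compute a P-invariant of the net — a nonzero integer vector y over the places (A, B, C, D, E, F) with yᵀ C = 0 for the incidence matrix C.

Incidence matrix C (rows=places, cols=transitions):
       t0   t1   t2   t3
    A  -2    0    0    0
    B   0    1    0    0
    C   0   -2   -2   -2
    D   0    0   -4   -1
    E   3    0    0    0
    F   0    0    2    1

Candidate y = [3, 0, 0, 0, 2, 0]; check y·C column-wise:
  col t0: 3·-2 + 2·3 = 0
  col t1: 3·0 + 0·1 + 0·-2 + 2·0 = 0
  col t2: 3·0 + 0·-2 + 0·-4 + 2·0 + 0·2 = 0
  col t3: 3·0 + 0·-2 + 0·-1 + 2·0 + 0·1 = 0

y = (A:3, B:0, C:0, D:0, E:2, F:0)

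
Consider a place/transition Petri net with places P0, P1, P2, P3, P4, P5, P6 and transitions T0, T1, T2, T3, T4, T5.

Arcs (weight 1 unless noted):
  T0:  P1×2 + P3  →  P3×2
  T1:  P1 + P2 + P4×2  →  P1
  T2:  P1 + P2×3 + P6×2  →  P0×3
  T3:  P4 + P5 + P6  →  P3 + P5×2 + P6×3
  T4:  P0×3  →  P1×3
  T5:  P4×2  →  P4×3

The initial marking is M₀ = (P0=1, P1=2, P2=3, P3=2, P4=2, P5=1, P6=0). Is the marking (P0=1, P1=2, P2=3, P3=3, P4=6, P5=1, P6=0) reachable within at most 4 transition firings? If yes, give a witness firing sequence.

NO — not reachable within 4 firings

depth 0: 1 marking
depth 1: 4 markings reached so far
depth 2: 8 markings reached so far
depth 3: 12 markings reached so far
depth 4: 17 markings reached so far
target is not among the 17 markings reachable within 4 steps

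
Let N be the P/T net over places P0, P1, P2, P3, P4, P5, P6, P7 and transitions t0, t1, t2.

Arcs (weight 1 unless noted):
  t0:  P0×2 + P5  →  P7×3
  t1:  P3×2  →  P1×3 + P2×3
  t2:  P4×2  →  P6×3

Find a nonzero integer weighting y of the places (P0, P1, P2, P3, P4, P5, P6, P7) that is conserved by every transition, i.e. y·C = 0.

y = (P0:0, P1:1, P2:-1, P3:0, P4:0, P5:0, P6:0, P7:0)

Incidence matrix C (rows=places, cols=transitions):
       t0   t1   t2
   P0  -2    0    0
   P1   0    3    0
   P2   0    3    0
   P3   0   -2    0
   P4   0    0   -2
   P5  -1    0    0
   P6   0    0    3
   P7   3    0    0

Candidate y = [0, 1, -1, 0, 0, 0, 0, 0]; check y·C column-wise:
  col t0: 0·-2 + 1·0 + -1·0 + 0·-1 + 0·3 = 0
  col t1: 1·3 + -1·3 + 0·-2 = 0
  col t2: 1·0 + -1·0 + 0·-2 + 0·3 = 0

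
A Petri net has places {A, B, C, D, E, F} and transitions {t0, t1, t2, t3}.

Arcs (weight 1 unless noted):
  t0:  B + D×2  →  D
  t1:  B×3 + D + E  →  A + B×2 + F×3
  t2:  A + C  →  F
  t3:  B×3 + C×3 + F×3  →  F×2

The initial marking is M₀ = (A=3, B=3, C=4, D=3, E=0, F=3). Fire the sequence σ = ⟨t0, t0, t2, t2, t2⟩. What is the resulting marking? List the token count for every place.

(A=0, B=1, C=1, D=1, E=0, F=6)

step 1: fire t0:  (A=3, B=3, C=4, D=3, E=0, F=3) → (A=3, B=2, C=4, D=2, E=0, F=3)
step 2: fire t0:  (A=3, B=2, C=4, D=2, E=0, F=3) → (A=3, B=1, C=4, D=1, E=0, F=3)
step 3: fire t2:  (A=3, B=1, C=4, D=1, E=0, F=3) → (A=2, B=1, C=3, D=1, E=0, F=4)
step 4: fire t2:  (A=2, B=1, C=3, D=1, E=0, F=4) → (A=1, B=1, C=2, D=1, E=0, F=5)
step 5: fire t2:  (A=1, B=1, C=2, D=1, E=0, F=5) → (A=0, B=1, C=1, D=1, E=0, F=6)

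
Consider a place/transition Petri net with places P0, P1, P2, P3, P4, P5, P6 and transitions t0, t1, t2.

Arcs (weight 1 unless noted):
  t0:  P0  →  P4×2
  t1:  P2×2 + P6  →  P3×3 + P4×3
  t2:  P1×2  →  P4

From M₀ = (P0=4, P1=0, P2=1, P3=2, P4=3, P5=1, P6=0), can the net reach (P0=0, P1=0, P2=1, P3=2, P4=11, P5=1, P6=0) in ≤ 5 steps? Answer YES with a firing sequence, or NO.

YES — reachable via ⟨t0, t0, t0, t0⟩ (4 firings)

step 1: fire t0:  (P0=4, P1=0, P2=1, P3=2, P4=3, P5=1, P6=0) → (P0=3, P1=0, P2=1, P3=2, P4=5, P5=1, P6=0)
step 2: fire t0:  (P0=3, P1=0, P2=1, P3=2, P4=5, P5=1, P6=0) → (P0=2, P1=0, P2=1, P3=2, P4=7, P5=1, P6=0)
step 3: fire t0:  (P0=2, P1=0, P2=1, P3=2, P4=7, P5=1, P6=0) → (P0=1, P1=0, P2=1, P3=2, P4=9, P5=1, P6=0)
step 4: fire t0:  (P0=1, P1=0, P2=1, P3=2, P4=9, P5=1, P6=0) → (P0=0, P1=0, P2=1, P3=2, P4=11, P5=1, P6=0)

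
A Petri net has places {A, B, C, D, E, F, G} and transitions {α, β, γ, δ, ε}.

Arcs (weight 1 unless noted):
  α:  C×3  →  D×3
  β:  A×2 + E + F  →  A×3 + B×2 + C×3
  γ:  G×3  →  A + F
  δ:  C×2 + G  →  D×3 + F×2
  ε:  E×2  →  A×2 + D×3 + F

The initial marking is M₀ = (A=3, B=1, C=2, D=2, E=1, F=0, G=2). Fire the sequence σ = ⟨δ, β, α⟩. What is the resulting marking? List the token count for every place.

(A=4, B=3, C=0, D=8, E=0, F=1, G=1)

step 1: fire δ:  (A=3, B=1, C=2, D=2, E=1, F=0, G=2) → (A=3, B=1, C=0, D=5, E=1, F=2, G=1)
step 2: fire β:  (A=3, B=1, C=0, D=5, E=1, F=2, G=1) → (A=4, B=3, C=3, D=5, E=0, F=1, G=1)
step 3: fire α:  (A=4, B=3, C=3, D=5, E=0, F=1, G=1) → (A=4, B=3, C=0, D=8, E=0, F=1, G=1)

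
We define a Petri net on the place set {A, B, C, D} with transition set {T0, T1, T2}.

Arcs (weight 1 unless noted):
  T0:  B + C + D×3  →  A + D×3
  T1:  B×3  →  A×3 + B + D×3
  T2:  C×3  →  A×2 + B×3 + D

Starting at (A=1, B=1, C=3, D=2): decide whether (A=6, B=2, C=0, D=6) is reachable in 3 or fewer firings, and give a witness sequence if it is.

step 1: fire T2:  (A=1, B=1, C=3, D=2) → (A=3, B=4, C=0, D=3)
step 2: fire T1:  (A=3, B=4, C=0, D=3) → (A=6, B=2, C=0, D=6)

YES — reachable via ⟨T2, T1⟩ (2 firings)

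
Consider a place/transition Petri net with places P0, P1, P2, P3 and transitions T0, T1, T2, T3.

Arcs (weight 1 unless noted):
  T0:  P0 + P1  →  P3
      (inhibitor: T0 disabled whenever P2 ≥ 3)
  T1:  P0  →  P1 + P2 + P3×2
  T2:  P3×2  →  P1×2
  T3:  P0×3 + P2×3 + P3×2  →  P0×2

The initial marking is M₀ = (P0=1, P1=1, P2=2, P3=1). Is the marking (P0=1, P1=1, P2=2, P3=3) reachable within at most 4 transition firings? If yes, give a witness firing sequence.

depth 0: 1 marking
depth 1: 3 markings reached so far
depth 2: 5 markings reached so far
depth 3: 5 markings reached so far
(frontier empty at depth 3; search complete)
target is not among the 5 markings reachable within 4 steps

NO — not reachable within 4 firings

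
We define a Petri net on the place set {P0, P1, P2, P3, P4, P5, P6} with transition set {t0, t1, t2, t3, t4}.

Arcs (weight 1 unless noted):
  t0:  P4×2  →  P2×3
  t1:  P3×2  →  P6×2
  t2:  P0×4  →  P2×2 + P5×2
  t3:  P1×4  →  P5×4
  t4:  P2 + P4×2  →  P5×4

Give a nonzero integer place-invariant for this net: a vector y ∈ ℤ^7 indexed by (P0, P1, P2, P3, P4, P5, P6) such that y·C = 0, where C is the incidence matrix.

Incidence matrix C (rows=places, cols=transitions):
       t0   t1   t2   t3   t4
   P0   0    0   -4    0    0
   P1   0    0    0   -4    0
   P2   3    0    2    0   -1
   P3   0   -2    0    0    0
   P4  -2    0    0    0   -2
   P5   0    0    2    4    4
   P6   0    2    0    0    0

Candidate y = [2, 2, 2, 0, 3, 2, 0]; check y·C column-wise:
  col t0: 2·0 + 2·0 + 2·3 + 3·-2 + 2·0 = 0
  col t1: 2·0 + 2·0 + 2·0 + 0·-2 + 3·0 + 2·0 + 0·2 = 0
  col t2: 2·-4 + 2·0 + 2·2 + 3·0 + 2·2 = 0
  col t3: 2·0 + 2·-4 + 2·0 + 3·0 + 2·4 = 0
  col t4: 2·0 + 2·0 + 2·-1 + 3·-2 + 2·4 = 0

y = (P0:2, P1:2, P2:2, P3:0, P4:3, P5:2, P6:0)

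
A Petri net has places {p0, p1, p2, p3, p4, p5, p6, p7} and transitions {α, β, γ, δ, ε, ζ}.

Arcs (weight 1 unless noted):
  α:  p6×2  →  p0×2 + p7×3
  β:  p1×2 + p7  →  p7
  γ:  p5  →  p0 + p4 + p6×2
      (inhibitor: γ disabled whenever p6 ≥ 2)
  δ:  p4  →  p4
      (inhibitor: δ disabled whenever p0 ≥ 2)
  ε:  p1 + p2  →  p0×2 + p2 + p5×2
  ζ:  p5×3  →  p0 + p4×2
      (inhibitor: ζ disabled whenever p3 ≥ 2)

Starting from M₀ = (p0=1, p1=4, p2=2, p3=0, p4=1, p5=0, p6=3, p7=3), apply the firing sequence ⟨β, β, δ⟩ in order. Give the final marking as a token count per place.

(p0=1, p1=0, p2=2, p3=0, p4=1, p5=0, p6=3, p7=3)

step 1: fire β:  (p0=1, p1=4, p2=2, p3=0, p4=1, p5=0, p6=3, p7=3) → (p0=1, p1=2, p2=2, p3=0, p4=1, p5=0, p6=3, p7=3)
step 2: fire β:  (p0=1, p1=2, p2=2, p3=0, p4=1, p5=0, p6=3, p7=3) → (p0=1, p1=0, p2=2, p3=0, p4=1, p5=0, p6=3, p7=3)
step 3: fire δ:  (p0=1, p1=0, p2=2, p3=0, p4=1, p5=0, p6=3, p7=3) → (p0=1, p1=0, p2=2, p3=0, p4=1, p5=0, p6=3, p7=3)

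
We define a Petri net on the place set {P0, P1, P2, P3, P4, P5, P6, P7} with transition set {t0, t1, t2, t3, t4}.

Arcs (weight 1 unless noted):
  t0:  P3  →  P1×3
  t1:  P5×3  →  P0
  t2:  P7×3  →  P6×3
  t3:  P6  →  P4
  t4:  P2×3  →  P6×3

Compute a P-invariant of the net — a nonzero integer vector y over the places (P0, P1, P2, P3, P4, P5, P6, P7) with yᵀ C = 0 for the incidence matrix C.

Incidence matrix C (rows=places, cols=transitions):
       t0   t1   t2   t3   t4
   P0   0    1    0    0    0
   P1   3    0    0    0    0
   P2   0    0    0    0   -3
   P3  -1    0    0    0    0
   P4   0    0    0    1    0
   P5   0   -3    0    0    0
   P6   0    0    3   -1    3
   P7   0    0   -3    0    0

Candidate y = [0, 1, 0, 3, 0, 0, 0, 0]; check y·C column-wise:
  col t0: 1·3 + 3·-1 = 0
  col t1: 0·1 + 1·0 + 3·0 + 0·-3 = 0
  col t2: 1·0 + 3·0 + 0·3 + 0·-3 = 0
  col t3: 1·0 + 3·0 + 0·1 + 0·-1 = 0
  col t4: 1·0 + 0·-3 + 3·0 + 0·3 = 0

y = (P0:0, P1:1, P2:0, P3:3, P4:0, P5:0, P6:0, P7:0)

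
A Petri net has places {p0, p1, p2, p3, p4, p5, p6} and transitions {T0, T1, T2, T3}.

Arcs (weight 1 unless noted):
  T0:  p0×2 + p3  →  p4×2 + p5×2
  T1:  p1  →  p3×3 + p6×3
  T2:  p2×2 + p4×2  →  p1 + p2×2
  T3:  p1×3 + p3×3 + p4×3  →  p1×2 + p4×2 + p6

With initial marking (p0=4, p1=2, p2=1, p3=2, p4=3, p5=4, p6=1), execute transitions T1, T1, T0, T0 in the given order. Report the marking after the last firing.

step 1: fire T1:  (p0=4, p1=2, p2=1, p3=2, p4=3, p5=4, p6=1) → (p0=4, p1=1, p2=1, p3=5, p4=3, p5=4, p6=4)
step 2: fire T1:  (p0=4, p1=1, p2=1, p3=5, p4=3, p5=4, p6=4) → (p0=4, p1=0, p2=1, p3=8, p4=3, p5=4, p6=7)
step 3: fire T0:  (p0=4, p1=0, p2=1, p3=8, p4=3, p5=4, p6=7) → (p0=2, p1=0, p2=1, p3=7, p4=5, p5=6, p6=7)
step 4: fire T0:  (p0=2, p1=0, p2=1, p3=7, p4=5, p5=6, p6=7) → (p0=0, p1=0, p2=1, p3=6, p4=7, p5=8, p6=7)

(p0=0, p1=0, p2=1, p3=6, p4=7, p5=8, p6=7)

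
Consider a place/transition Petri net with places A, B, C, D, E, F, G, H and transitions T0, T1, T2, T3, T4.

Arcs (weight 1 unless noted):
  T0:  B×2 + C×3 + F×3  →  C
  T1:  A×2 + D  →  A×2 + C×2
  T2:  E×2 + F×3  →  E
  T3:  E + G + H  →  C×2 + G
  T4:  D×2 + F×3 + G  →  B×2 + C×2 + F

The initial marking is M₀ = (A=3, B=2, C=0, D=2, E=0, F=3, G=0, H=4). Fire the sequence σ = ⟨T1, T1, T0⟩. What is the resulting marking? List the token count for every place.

(A=3, B=0, C=2, D=0, E=0, F=0, G=0, H=4)

step 1: fire T1:  (A=3, B=2, C=0, D=2, E=0, F=3, G=0, H=4) → (A=3, B=2, C=2, D=1, E=0, F=3, G=0, H=4)
step 2: fire T1:  (A=3, B=2, C=2, D=1, E=0, F=3, G=0, H=4) → (A=3, B=2, C=4, D=0, E=0, F=3, G=0, H=4)
step 3: fire T0:  (A=3, B=2, C=4, D=0, E=0, F=3, G=0, H=4) → (A=3, B=0, C=2, D=0, E=0, F=0, G=0, H=4)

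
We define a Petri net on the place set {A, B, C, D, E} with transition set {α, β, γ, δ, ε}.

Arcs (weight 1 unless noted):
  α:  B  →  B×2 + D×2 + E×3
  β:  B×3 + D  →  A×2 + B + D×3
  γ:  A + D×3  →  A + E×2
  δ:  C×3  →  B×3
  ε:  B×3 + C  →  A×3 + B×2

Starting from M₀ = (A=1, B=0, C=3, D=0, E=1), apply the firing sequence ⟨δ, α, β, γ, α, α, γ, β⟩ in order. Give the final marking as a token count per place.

step 1: fire δ:  (A=1, B=0, C=3, D=0, E=1) → (A=1, B=3, C=0, D=0, E=1)
step 2: fire α:  (A=1, B=3, C=0, D=0, E=1) → (A=1, B=4, C=0, D=2, E=4)
step 3: fire β:  (A=1, B=4, C=0, D=2, E=4) → (A=3, B=2, C=0, D=4, E=4)
step 4: fire γ:  (A=3, B=2, C=0, D=4, E=4) → (A=3, B=2, C=0, D=1, E=6)
step 5: fire α:  (A=3, B=2, C=0, D=1, E=6) → (A=3, B=3, C=0, D=3, E=9)
step 6: fire α:  (A=3, B=3, C=0, D=3, E=9) → (A=3, B=4, C=0, D=5, E=12)
step 7: fire γ:  (A=3, B=4, C=0, D=5, E=12) → (A=3, B=4, C=0, D=2, E=14)
step 8: fire β:  (A=3, B=4, C=0, D=2, E=14) → (A=5, B=2, C=0, D=4, E=14)

(A=5, B=2, C=0, D=4, E=14)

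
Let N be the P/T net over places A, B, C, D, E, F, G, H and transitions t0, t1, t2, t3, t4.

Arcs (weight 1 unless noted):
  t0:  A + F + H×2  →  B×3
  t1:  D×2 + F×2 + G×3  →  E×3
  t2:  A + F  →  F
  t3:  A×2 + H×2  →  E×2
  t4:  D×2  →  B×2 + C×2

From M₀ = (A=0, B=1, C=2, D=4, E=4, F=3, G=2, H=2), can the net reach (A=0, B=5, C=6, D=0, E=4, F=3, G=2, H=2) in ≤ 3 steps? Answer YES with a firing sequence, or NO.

step 1: fire t4:  (A=0, B=1, C=2, D=4, E=4, F=3, G=2, H=2) → (A=0, B=3, C=4, D=2, E=4, F=3, G=2, H=2)
step 2: fire t4:  (A=0, B=3, C=4, D=2, E=4, F=3, G=2, H=2) → (A=0, B=5, C=6, D=0, E=4, F=3, G=2, H=2)

YES — reachable via ⟨t4, t4⟩ (2 firings)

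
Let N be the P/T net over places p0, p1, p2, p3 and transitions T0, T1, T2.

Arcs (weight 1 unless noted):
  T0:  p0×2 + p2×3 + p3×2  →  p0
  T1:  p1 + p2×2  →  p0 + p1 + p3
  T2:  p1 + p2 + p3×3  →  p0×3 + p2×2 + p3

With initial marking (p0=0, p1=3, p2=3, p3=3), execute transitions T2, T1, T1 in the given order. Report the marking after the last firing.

(p0=5, p1=2, p2=0, p3=3)

step 1: fire T2:  (p0=0, p1=3, p2=3, p3=3) → (p0=3, p1=2, p2=4, p3=1)
step 2: fire T1:  (p0=3, p1=2, p2=4, p3=1) → (p0=4, p1=2, p2=2, p3=2)
step 3: fire T1:  (p0=4, p1=2, p2=2, p3=2) → (p0=5, p1=2, p2=0, p3=3)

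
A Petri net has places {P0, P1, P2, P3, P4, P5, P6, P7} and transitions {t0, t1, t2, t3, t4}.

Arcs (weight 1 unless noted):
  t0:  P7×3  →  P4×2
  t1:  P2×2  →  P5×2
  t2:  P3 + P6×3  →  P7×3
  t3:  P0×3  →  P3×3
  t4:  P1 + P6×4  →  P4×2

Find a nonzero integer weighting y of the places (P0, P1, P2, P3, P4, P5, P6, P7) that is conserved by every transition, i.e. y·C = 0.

Incidence matrix C (rows=places, cols=transitions):
       t0   t1   t2   t3   t4
   P0   0    0    0   -3    0
   P1   0    0    0    0   -1
   P2   0   -2    0    0    0
   P3   0    0   -1    3    0
   P4   2    0    0    0    2
   P5   0    2    0    0    0
   P6   0    0   -3    0   -4
   P7  -3    0    3    0    0

Candidate y = [0, 0, 1, 0, 0, 1, 0, 0]; check y·C column-wise:
  col t0: 1·0 + 0·2 + 1·0 + 0·-3 = 0
  col t1: 1·-2 + 1·2 = 0
  col t2: 1·0 + 0·-1 + 1·0 + 0·-3 + 0·3 = 0
  col t3: 0·-3 + 1·0 + 0·3 + 1·0 = 0
  col t4: 0·-1 + 1·0 + 0·2 + 1·0 + 0·-4 = 0

y = (P0:0, P1:0, P2:1, P3:0, P4:0, P5:1, P6:0, P7:0)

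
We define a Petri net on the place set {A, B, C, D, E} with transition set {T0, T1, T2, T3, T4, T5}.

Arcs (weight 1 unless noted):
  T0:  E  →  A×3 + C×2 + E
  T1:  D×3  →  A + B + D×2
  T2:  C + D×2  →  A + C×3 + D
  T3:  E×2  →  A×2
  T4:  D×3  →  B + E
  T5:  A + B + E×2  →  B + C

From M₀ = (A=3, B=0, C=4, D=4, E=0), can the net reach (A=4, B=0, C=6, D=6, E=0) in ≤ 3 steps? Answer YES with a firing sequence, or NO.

depth 0: 1 marking
depth 1: 4 markings reached so far
depth 2: 10 markings reached so far
depth 3: 16 markings reached so far
target is not among the 16 markings reachable within 3 steps

NO — not reachable within 3 firings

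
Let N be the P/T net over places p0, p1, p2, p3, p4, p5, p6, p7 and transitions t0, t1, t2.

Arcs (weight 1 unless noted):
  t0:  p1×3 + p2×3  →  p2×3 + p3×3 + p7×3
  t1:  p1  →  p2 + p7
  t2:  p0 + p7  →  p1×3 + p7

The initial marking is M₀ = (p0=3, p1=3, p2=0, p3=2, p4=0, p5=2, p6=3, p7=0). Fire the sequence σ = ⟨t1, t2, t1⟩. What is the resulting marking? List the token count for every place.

step 1: fire t1:  (p0=3, p1=3, p2=0, p3=2, p4=0, p5=2, p6=3, p7=0) → (p0=3, p1=2, p2=1, p3=2, p4=0, p5=2, p6=3, p7=1)
step 2: fire t2:  (p0=3, p1=2, p2=1, p3=2, p4=0, p5=2, p6=3, p7=1) → (p0=2, p1=5, p2=1, p3=2, p4=0, p5=2, p6=3, p7=1)
step 3: fire t1:  (p0=2, p1=5, p2=1, p3=2, p4=0, p5=2, p6=3, p7=1) → (p0=2, p1=4, p2=2, p3=2, p4=0, p5=2, p6=3, p7=2)

(p0=2, p1=4, p2=2, p3=2, p4=0, p5=2, p6=3, p7=2)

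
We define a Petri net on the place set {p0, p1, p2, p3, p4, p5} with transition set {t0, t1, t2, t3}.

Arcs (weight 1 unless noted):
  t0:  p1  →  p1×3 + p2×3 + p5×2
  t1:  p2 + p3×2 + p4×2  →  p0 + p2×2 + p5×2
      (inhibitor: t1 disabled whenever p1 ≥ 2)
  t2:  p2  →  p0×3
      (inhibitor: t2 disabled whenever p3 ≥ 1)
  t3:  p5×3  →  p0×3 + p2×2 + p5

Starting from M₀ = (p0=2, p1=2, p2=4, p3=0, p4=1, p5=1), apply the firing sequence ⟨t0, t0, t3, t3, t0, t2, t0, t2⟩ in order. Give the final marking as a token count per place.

(p0=14, p1=10, p2=18, p3=0, p4=1, p5=5)

step 1: fire t0:  (p0=2, p1=2, p2=4, p3=0, p4=1, p5=1) → (p0=2, p1=4, p2=7, p3=0, p4=1, p5=3)
step 2: fire t0:  (p0=2, p1=4, p2=7, p3=0, p4=1, p5=3) → (p0=2, p1=6, p2=10, p3=0, p4=1, p5=5)
step 3: fire t3:  (p0=2, p1=6, p2=10, p3=0, p4=1, p5=5) → (p0=5, p1=6, p2=12, p3=0, p4=1, p5=3)
step 4: fire t3:  (p0=5, p1=6, p2=12, p3=0, p4=1, p5=3) → (p0=8, p1=6, p2=14, p3=0, p4=1, p5=1)
step 5: fire t0:  (p0=8, p1=6, p2=14, p3=0, p4=1, p5=1) → (p0=8, p1=8, p2=17, p3=0, p4=1, p5=3)
step 6: fire t2:  (p0=8, p1=8, p2=17, p3=0, p4=1, p5=3) → (p0=11, p1=8, p2=16, p3=0, p4=1, p5=3)
step 7: fire t0:  (p0=11, p1=8, p2=16, p3=0, p4=1, p5=3) → (p0=11, p1=10, p2=19, p3=0, p4=1, p5=5)
step 8: fire t2:  (p0=11, p1=10, p2=19, p3=0, p4=1, p5=5) → (p0=14, p1=10, p2=18, p3=0, p4=1, p5=5)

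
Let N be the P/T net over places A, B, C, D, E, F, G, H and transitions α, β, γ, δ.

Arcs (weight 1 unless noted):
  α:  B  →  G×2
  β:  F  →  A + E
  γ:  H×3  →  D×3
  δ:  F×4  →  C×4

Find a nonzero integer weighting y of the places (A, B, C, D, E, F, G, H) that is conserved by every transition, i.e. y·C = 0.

Incidence matrix C (rows=places, cols=transitions):
        α    β    γ    δ
    A   0    1    0    0
    B  -1    0    0    0
    C   0    0    0    4
    D   0    0    3    0
    E   0    1    0    0
    F   0   -1    0   -4
    G   2    0    0    0
    H   0    0   -3    0

Candidate y = [1, 0, 0, 0, -1, 0, 0, 0]; check y·C column-wise:
  col α: 1·0 + 0·-1 + -1·0 + 0·2 = 0
  col β: 1·1 + -1·1 + 0·-1 = 0
  col γ: 1·0 + 0·3 + -1·0 + 0·-3 = 0
  col δ: 1·0 + 0·4 + -1·0 + 0·-4 = 0

y = (A:1, B:0, C:0, D:0, E:-1, F:0, G:0, H:0)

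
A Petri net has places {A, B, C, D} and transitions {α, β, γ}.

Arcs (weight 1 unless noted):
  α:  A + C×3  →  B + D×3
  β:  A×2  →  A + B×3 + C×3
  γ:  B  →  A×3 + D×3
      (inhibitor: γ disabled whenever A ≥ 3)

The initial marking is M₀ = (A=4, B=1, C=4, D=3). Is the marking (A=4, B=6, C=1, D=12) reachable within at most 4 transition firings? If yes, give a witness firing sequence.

depth 0: 1 marking
depth 1: 3 markings reached so far
depth 2: 5 markings reached so far
depth 3: 10 markings reached so far
depth 4: 15 markings reached so far
target is not among the 15 markings reachable within 4 steps

NO — not reachable within 4 firings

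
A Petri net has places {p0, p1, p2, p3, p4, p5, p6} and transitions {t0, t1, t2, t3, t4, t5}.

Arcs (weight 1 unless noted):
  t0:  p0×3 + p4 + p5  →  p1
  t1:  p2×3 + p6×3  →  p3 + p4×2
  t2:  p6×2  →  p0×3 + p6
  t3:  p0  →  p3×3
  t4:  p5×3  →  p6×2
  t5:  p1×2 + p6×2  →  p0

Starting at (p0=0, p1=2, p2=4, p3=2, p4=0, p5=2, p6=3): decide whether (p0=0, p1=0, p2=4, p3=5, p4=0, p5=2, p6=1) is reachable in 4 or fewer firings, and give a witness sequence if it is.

step 1: fire t5:  (p0=0, p1=2, p2=4, p3=2, p4=0, p5=2, p6=3) → (p0=1, p1=0, p2=4, p3=2, p4=0, p5=2, p6=1)
step 2: fire t3:  (p0=1, p1=0, p2=4, p3=2, p4=0, p5=2, p6=1) → (p0=0, p1=0, p2=4, p3=5, p4=0, p5=2, p6=1)

YES — reachable via ⟨t5, t3⟩ (2 firings)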